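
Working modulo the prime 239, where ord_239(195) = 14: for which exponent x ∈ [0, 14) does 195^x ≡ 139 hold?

3

Successive powers of 195 modulo 239:
  195^0=1  195^1=195  195^2=24  195^3=139
So 195^3 ≡ 139 (mod 239), giving x = 3.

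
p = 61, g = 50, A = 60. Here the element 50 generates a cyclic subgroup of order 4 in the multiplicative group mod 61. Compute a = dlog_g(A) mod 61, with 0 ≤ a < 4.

Successive powers of 50 modulo 61:
  50^0=1  50^1=50  50^2=60
So 50^2 ≡ 60 (mod 61), giving a = 2.

2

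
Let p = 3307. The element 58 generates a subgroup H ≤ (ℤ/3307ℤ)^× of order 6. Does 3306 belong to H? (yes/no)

yes

3306 ∈ ⟨58⟩ iff 3306^6 ≡ 1 (mod 3307), since |⟨58⟩| = 6.
3306^6 mod 3307 = 1.
Since 1 = 1, 3306 lies in the subgroup.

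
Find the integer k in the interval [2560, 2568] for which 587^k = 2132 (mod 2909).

2566

Compute 587^2560 mod 2909 = 1798, then multiply by 587 repeatedly:
  587^2560=1798  587^2561=2368  587^2562=2423  587^2563=2709  587^2564=1869
  587^2565=410  587^2566=2132
Found 2132 at exponent 2566.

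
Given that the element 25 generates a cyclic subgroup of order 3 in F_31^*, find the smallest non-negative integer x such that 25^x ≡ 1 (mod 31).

Successive powers of 25 modulo 31:
  25^0=1
So 25^0 ≡ 1 (mod 31), giving x = 0.

0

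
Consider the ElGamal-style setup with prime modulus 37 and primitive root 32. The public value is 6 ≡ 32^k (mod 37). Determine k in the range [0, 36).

Successive powers of 32 modulo 37:
  32^0=1  32^1=32  32^2=25  32^3=23  32^4=33  32^5=20
  32^6=11  32^7=19  32^8=16  32^9=31  32^10=30  32^11=35
  32^12=10  32^13=24  32^14=28  32^15=8  32^16=34  32^17=15
  32^18=36  32^19=5  32^20=12  32^21=14  32^22=4  32^23=17
  32^24=26  32^25=18  32^26=21  32^27=6
So 32^27 ≡ 6 (mod 37), giving k = 27.

27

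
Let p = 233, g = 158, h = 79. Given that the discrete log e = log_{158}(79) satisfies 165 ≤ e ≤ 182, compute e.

169

Compute 158^165 mod 233 = 94, then multiply by 158 repeatedly:
  158^165=94  158^166=173  158^167=73  158^168=117  158^169=79
Found 79 at exponent 169.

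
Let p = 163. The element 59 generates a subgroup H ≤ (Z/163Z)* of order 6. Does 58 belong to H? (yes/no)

yes

⟨59⟩ has order 6; its elements mod 163 are {1, 58, 59, 104, 105, 162}.
58 is in this set.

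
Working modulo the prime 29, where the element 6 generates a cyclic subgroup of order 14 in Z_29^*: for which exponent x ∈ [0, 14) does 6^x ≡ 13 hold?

3

Successive powers of 6 modulo 29:
  6^0=1  6^1=6  6^2=7  6^3=13
So 6^3 ≡ 13 (mod 29), giving x = 3.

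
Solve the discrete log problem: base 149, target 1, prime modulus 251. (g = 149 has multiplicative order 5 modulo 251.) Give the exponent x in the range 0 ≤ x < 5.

Successive powers of 149 modulo 251:
  149^0=1
So 149^0 ≡ 1 (mod 251), giving x = 0.

0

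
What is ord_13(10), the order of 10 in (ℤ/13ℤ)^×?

6

The order of 10 must divide p − 1 = 12 = 2^2 · 3.
Divisors: 1, 2, 3, 4, 6, 12.
Check each in increasing order: 10^1 ≡ 10;  10^2 ≡ 9;  10^3 ≡ 12;  10^4 ≡ 3;  10^6 ≡ 1.
Smallest exponent giving 1 is 6.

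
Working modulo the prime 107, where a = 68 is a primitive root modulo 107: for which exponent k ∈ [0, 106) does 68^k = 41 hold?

56

Baby-step giant-step with m = ceil(sqrt(106)) = 11.
Baby table (68^j mod 107 for j=0..10):
  0:1  1:68  2:23  3:66  4:101  5:20  6:76  7:32
  8:36  9:94  10:79
Giant step factor: 68^(-11) ≡ 73 (mod 107).
Scan 41·73^i mod 107 for i = 0, 1, …:
  i=0: 41   i=1: 104   i=2: 102   i=3: 63
  i=4: 105   i=5: 68
Match at i=5, j=1: k = 5·11 + 1 = 56.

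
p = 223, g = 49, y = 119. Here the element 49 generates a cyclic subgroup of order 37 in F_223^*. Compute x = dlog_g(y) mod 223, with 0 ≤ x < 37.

13

Successive powers of 49 modulo 223:
  49^0=1  49^1=49  49^2=171  49^3=128  49^4=28  49^5=34
  49^6=105  49^7=16  49^8=115  49^9=60  49^10=41  49^11=2
  49^12=98  49^13=119
So 49^13 ≡ 119 (mod 223), giving x = 13.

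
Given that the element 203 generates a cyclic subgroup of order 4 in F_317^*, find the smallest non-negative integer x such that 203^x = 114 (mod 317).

3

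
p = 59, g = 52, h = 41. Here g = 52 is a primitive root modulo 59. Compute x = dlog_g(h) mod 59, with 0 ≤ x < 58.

4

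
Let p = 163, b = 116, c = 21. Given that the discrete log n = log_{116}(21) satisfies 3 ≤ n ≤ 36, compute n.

Compute 116^3 mod 163 = 8, then multiply by 116 repeatedly:
  116^3=8  116^4=113  116^5=68  116^6=64  116^7=89
  116^8=55  116^9=23  116^10=60  116^11=114  116^12=21
Found 21 at exponent 12.

12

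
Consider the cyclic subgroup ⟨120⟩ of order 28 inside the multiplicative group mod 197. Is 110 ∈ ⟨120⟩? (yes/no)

yes

110 ∈ ⟨120⟩ iff 110^28 ≡ 1 (mod 197), since |⟨120⟩| = 28.
110^28 mod 197 = 1.
Since 1 = 1, 110 lies in the subgroup.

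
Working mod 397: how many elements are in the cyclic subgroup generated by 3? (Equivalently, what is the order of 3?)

198

The order of 3 must divide p − 1 = 396 = 2^2 · 3^2 · 11.
Divisors: 1, 2, 3, 4, 6, 9, 11, 12, 18, 22, 33, 36, 44, 66, 99, 132, 198, 396.
Check each in increasing order: 3^1 ≡ 3;  3^2 ≡ 9;  3^3 ≡ 27;  3^4 ≡ 81;  3^6 ≡ 332;  3^9 ≡ 230;  3^11 ≡ 85;  3^12 ≡ 255;  3^18 ≡ 99;  3^22 ≡ 79;  3^33 ≡ 363;  3^36 ≡ 273;  3^44 ≡ 286;  3^66 ≡ 362;  3^99 ≡ 396;  3^132 ≡ 34;  3^198 ≡ 1.
Smallest exponent giving 1 is 198.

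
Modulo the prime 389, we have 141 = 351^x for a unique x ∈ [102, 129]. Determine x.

114

Compute 351^102 mod 389 = 211, then multiply by 351 repeatedly:
  351^102=211  351^103=151  351^104=97  351^105=204  351^106=28
  351^107=103  351^108=365  351^109=134  351^110=354  351^111=163
  351^112=30  351^113=27  351^114=141
Found 141 at exponent 114.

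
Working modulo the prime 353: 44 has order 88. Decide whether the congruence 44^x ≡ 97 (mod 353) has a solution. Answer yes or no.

97 ∈ ⟨44⟩ iff 97^88 ≡ 1 (mod 353), since |⟨44⟩| = 88.
97^88 mod 353 = 1.
Since 1 = 1, 97 lies in the subgroup.

yes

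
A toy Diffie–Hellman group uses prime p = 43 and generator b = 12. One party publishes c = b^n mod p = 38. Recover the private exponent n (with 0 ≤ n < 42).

Baby-step giant-step with m = ceil(sqrt(42)) = 7.
Baby table (12^j mod 43 for j=0..6):
  0:1  1:12  2:15  3:8  4:10  5:34  6:21
Giant step factor: 12^(-7) ≡ 7 (mod 43).
Scan 38·7^i mod 43 for i = 0, 1, …:
  i=0: 38   i=1: 8
Match at i=1, j=3: n = 1·7 + 3 = 10.

10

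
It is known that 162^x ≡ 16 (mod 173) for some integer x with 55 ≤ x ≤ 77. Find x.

60

Compute 162^55 mod 173 = 59, then multiply by 162 repeatedly:
  162^55=59  162^56=43  162^57=46  162^58=13  162^59=30
  162^60=16
Found 16 at exponent 60.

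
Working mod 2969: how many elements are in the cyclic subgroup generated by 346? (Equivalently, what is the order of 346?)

The order of 346 must divide p − 1 = 2968 = 2^3 · 7 · 53.
Divisors: 1, 2, 4, 7, 8, 14, 28, 53, 56, 106, 212, 371, 424, 742, 1484, 2968.
Check each in increasing order: 346^1 ≡ 346;  346^2 ≡ 956;  346^4 ≡ 2453;  346^7 ≡ 1456;  346^8 ≡ 2015;  346^14 ≡ 70;  346^28 ≡ 1931;  346^53 ≡ 2171;  346^56 ≡ 2666;  346^106 ≡ 1438;  346^212 ≡ 1420;  346^371 ≡ 1097;  346^424 ≡ 449;  346^742 ≡ 964;  346^1484 ≡ 2968;  346^2968 ≡ 1.
Smallest exponent giving 1 is 2968.

2968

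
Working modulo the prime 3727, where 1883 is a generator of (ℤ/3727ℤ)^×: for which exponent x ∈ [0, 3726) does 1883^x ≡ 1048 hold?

3681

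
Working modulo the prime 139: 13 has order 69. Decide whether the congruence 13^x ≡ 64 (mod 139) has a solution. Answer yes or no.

yes

64 ∈ ⟨13⟩ iff 64^69 ≡ 1 (mod 139), since |⟨13⟩| = 69.
64^69 mod 139 = 1.
Since 1 = 1, 64 lies in the subgroup.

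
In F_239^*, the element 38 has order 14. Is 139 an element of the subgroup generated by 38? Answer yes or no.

yes

⟨38⟩ has order 14; its elements mod 239 are {1, 10, 24, 38, 44, 98, 100, 139, 141, 195, 201, 215, 229, 238}.
139 is in this set.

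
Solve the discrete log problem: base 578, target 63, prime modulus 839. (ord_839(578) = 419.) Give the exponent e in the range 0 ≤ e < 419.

170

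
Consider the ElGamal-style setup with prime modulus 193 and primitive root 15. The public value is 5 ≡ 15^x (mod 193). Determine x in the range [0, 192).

Baby-step giant-step with m = ceil(sqrt(192)) = 14.
Baby table (15^j mod 193 for j=0..13):
  0:1  1:15  2:32  3:94  4:59  5:113  6:151  7:142
  8:7  9:105  10:31  11:79  12:27  13:19
Giant step factor: 15^(-14) ≡ 107 (mod 193).
Scan 5·107^i mod 193 for i = 0, 1, …:
  i=0: 5   i=1: 149   i=2: 117   i=3: 167
  i=4: 113
Match at i=4, j=5: x = 4·14 + 5 = 61.

61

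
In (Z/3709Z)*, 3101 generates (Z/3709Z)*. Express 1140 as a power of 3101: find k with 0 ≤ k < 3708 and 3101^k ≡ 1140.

2462

Baby-step giant-step with m = ceil(sqrt(3708)) = 61.
Baby table (3101^j mod 3709 for j=0..60):
  0:1  1:3101  2:2473  3:2270  4:3297  5:1993  6:1099  7:3137
  8:2839  9:2282  10:3419  11:1997  12:2376  13:1902  14:792  15:634
  16:264  17:2684  18:88  19:2131  20:2502  21:3183  22:834  23:1061
  24:278  25:1590  26:1329  27:530  28:443  29:1413  30:1384  31:471
  32:2934  33:157  34:978  35:2525  36:326  37:2078  38:1345  39:1929
  40:2921  41:643  42:2210  43:2687  44:1973  45:2132  46:1894  47:1947
  48:3104  49:649  50:2271  51:2689  52:757  53:3369  54:2725  55:1123
  56:3381  57:2847  58:1127  59:949  60:1612
Giant step factor: 3101^(-61) ≡ 1407 (mod 3709).
Scan 1140·1407^i mod 3709 for i = 0, 1, …:
  i=0: 1140   i=1: 1692   i=2: 3175   i=3: 1589
  i=4: 2905   i=5: 17   i=6: 1665   i=7: 2276
  i=8: 1465   i=9: 2760     …   i=39: 483
  i=40: 834
Match at i=40, j=22: k = 40·61 + 22 = 2462.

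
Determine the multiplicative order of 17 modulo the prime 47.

The order of 17 must divide p − 1 = 46 = 2 · 23.
Divisors: 1, 2, 23, 46.
Check each in increasing order: 17^1 ≡ 17;  17^2 ≡ 7;  17^23 ≡ 1.
Smallest exponent giving 1 is 23.

23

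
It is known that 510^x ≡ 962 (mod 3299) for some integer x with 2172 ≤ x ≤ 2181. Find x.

Compute 510^2172 mod 3299 = 962, then multiply by 510 repeatedly:
  510^2172=962
Found 962 at exponent 2172.

2172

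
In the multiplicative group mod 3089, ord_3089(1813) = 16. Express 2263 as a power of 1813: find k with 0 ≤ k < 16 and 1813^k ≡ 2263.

6

Successive powers of 1813 modulo 3089:
  1813^0=1  1813^1=1813  1813^2=273  1813^3=709  1813^4=393  1813^5=2039
  1813^6=2263
So 1813^6 ≡ 2263 (mod 3089), giving k = 6.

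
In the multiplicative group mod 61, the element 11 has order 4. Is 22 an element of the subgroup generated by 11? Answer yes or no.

22 ∈ ⟨11⟩ iff 22^4 ≡ 1 (mod 61), since |⟨11⟩| = 4.
22^4 mod 61 = 16.
Since 16 ≠ 1, 22 does not lie in the subgroup.

no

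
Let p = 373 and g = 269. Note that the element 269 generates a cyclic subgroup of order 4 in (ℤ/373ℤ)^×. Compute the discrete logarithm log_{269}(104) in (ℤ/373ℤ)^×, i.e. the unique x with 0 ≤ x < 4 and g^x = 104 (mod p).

3

Successive powers of 269 modulo 373:
  269^0=1  269^1=269  269^2=372  269^3=104
So 269^3 ≡ 104 (mod 373), giving x = 3.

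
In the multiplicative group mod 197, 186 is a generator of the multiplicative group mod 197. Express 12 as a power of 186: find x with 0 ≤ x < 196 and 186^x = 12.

57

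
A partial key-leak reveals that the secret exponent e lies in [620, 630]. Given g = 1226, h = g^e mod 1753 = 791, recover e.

626

Compute 1226^620 mod 1753 = 601, then multiply by 1226 repeatedly:
  1226^620=601  1226^621=566  1226^622=1481  1226^623=1351  1226^624=1494
  1226^625=1512  1226^626=791
Found 791 at exponent 626.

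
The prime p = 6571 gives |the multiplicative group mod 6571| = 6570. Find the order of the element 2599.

365

The order of 2599 must divide p − 1 = 6570 = 2 · 3^2 · 5 · 73.
Divisors: 1, 2, 3, 5, 6, 9, 10, 15, 18, 30, 45, 73, 90, 146, 219, 365, 438, 657, 730, 1095, 1314, 2190, 3285, 6570.
Check each in increasing order: 2599^1 ≡ 2599;  2599^2 ≡ 6384;  2599^3 ≡ 241;  2599^5 ≡ 930;  2599^6 ≡ 5513;  2599^9 ≡ 1291;  2599^10 ≡ 4099;  2599^15 ≡ 890;  2599^18 ≡ 4218;  2599^30 ≡ 3580;  2599^45 ≡ 5836;  2599^73 ≡ 4689;  2599^90 ≡ 1403;  2599^146 ≡ 155;  2599^219 ≡ 3985;  2599^365 ≡ 1.
Smallest exponent giving 1 is 365.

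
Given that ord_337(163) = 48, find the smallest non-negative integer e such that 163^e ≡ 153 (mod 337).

47

Baby-step giant-step with m = ceil(sqrt(48)) = 7.
Baby table (163^j mod 337 for j=0..6):
  0:1  1:163  2:283  3:297  4:220  5:138  6:252
Giant step factor: 163^(-7) ≡ 133 (mod 337).
Scan 153·133^i mod 337 for i = 0, 1, …:
  i=0: 153   i=1: 129   i=2: 307   i=3: 54
  i=4: 105   i=5: 148   i=6: 138
Match at i=6, j=5: e = 6·7 + 5 = 47.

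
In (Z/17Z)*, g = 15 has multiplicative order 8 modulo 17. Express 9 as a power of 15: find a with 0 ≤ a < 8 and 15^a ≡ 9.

3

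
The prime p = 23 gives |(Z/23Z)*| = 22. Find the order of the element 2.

The order of 2 must divide p − 1 = 22 = 2 · 11.
Divisors: 1, 2, 11, 22.
Check each in increasing order: 2^1 ≡ 2;  2^2 ≡ 4;  2^11 ≡ 1.
Smallest exponent giving 1 is 11.

11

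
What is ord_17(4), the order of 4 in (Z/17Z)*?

4

The order of 4 must divide p − 1 = 16 = 2^4.
Divisors: 1, 2, 4, 8, 16.
Check each in increasing order: 4^1 ≡ 4;  4^2 ≡ 16;  4^4 ≡ 1.
Smallest exponent giving 1 is 4.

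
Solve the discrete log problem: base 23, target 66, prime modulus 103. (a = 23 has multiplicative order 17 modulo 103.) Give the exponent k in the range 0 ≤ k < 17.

6

Successive powers of 23 modulo 103:
  23^0=1  23^1=23  23^2=14  23^3=13  23^4=93  23^5=79
  23^6=66
So 23^6 ≡ 66 (mod 103), giving k = 6.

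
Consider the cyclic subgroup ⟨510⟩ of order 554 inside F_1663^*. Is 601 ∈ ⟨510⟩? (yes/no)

601 ∈ ⟨510⟩ iff 601^554 ≡ 1 (mod 1663), since |⟨510⟩| = 554.
601^554 mod 1663 = 1344.
Since 1344 ≠ 1, 601 does not lie in the subgroup.

no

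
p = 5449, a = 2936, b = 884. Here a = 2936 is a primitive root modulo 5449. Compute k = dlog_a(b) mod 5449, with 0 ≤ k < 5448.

1267

Baby-step giant-step with m = ceil(sqrt(5448)) = 74.
Baby table (2936^j mod 5449 for j=0..73):
  0:1  1:2936  2:5227  3:2088  4:243  5:5078  6:544  7:627
  8:4559  9:2480  10:1416  11:5238  12:1690  13:3250  14:801  15:3217
  16:1995  17:5094  18:3928  19:2524  20:5273  21:919  22:929  23:3044
  24:824  25:5357  26:2338  27:4077  28:4068  29:4889  30:1438  31:4442
  32:2255  33:145  34:698  35:504  36:3065  37:2541  38:695  39:2594
  40:3731  41:1726  42:5415  43:3707  44:2099  45:5294  46:2636  47:1716
  48:3300  49:478  50:3015  51:2864  52:897  53:1725  54:2479  55:3929
  56:11  57:5051  58:3007  59:1172  60:2673  61:1368  62:535  63:1448
  64:1108  65:35  66:4678  67:3128  68:2243  69:3056  70:3362  71:2693
  72:149  73:1544
Giant step factor: 2936^(-74) ≡ 1717 (mod 5449).
Scan 884·1717^i mod 5449 for i = 0, 1, …:
  i=0: 884   i=1: 3006   i=2: 1099   i=3: 1629
  i=4: 1656   i=5: 4423   i=6: 3834   i=7: 586
  i=8: 3546   i=9: 1949     …   i=16: 1255
  i=17: 2480
Match at i=17, j=9: k = 17·74 + 9 = 1267.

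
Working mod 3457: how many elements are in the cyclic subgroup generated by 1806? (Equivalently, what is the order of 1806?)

The order of 1806 must divide p − 1 = 3456 = 2^7 · 3^3.
Divisors: 1, 2, 3, 4, 6, 8, 9, 12, 16, 18, 24, 27, 32, 36, 48, 54, 64, 72, 96, 108, 128, 144, 192, 216, 288, 384, 432, 576, 864, 1152, 1728, 3456.
Check each in increasing order: 1806^1 ≡ 1806;  1806^2 ≡ 1685;  1806^3 ≡ 950;  1806^4 ≡ 1028;  1806^6 ≡ 223;  1806^8 ≡ 2399;  1806^9 ≡ 973;  1806^12 ≡ 1331;  1806^16 ≡ 2753;  1806^18 ≡ 2968;  1806^24 ≡ 1577;  1806^27 ≡ 1269;  1806^32 ≡ 1265;  1806^36 ≡ 588;  1806^48 ≡ 1346;  1806^54 ≡ 2856;  1806^64 ≡ 3091;  1806^72 ≡ 44;  1806^96 ≡ 248;  1806^108 ≡ 1673;  1806^128 ≡ 2590;  1806^144 ≡ 1936;  1806^192 ≡ 2735;  1806^216 ≡ 2216;  1806^288 ≡ 708;  1806^384 ≡ 2734;  1806^432 ≡ 1716;  1806^576 ≡ 3456;  1806^864 ≡ 2749;  1806^1152 ≡ 1.
Smallest exponent giving 1 is 1152.

1152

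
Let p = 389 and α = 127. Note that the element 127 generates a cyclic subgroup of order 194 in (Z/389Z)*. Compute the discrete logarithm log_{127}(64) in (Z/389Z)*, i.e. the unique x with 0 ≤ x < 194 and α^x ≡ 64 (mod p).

131

Baby-step giant-step with m = ceil(sqrt(194)) = 14.
Baby table (127^j mod 389 for j=0..13):
  0:1  1:127  2:180  3:298  4:113  5:347  6:112  7:220
  8:321  9:311  10:208  11:353  12:96  13:133
Giant step factor: 127^(-14) ≡ 102 (mod 389).
Scan 64·102^i mod 389 for i = 0, 1, …:
  i=0: 64   i=1: 304   i=2: 277   i=3: 246
  i=4: 196   i=5: 153   i=6: 46   i=7: 24
  i=8: 114   i=9: 347
Match at i=9, j=5: x = 9·14 + 5 = 131.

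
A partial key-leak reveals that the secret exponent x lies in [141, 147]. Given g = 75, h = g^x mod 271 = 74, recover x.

Compute 75^141 mod 271 = 236, then multiply by 75 repeatedly:
  75^141=236  75^142=85  75^143=142  75^144=81  75^145=113
  75^146=74
Found 74 at exponent 146.

146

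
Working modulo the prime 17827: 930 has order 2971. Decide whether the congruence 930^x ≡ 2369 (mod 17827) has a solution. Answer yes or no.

no

2369 ∈ ⟨930⟩ iff 2369^2971 ≡ 1 (mod 17827), since |⟨930⟩| = 2971.
2369^2971 mod 17827 = 15943.
Since 15943 ≠ 1, 2369 does not lie in the subgroup.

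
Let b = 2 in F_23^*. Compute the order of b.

The order of 2 must divide p − 1 = 22 = 2 · 11.
Divisors: 1, 2, 11, 22.
Check each in increasing order: 2^1 ≡ 2;  2^2 ≡ 4;  2^11 ≡ 1.
Smallest exponent giving 1 is 11.

11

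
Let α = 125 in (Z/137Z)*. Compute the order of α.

The order of 125 must divide p − 1 = 136 = 2^3 · 17.
Divisors: 1, 2, 4, 8, 17, 34, 68, 136.
Check each in increasing order: 125^1 ≡ 125;  125^2 ≡ 7;  125^4 ≡ 49;  125^8 ≡ 72;  125^17 ≡ 127;  125^34 ≡ 100;  125^68 ≡ 136;  125^136 ≡ 1.
Smallest exponent giving 1 is 136.

136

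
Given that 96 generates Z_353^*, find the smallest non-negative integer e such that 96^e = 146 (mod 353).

Baby-step giant-step with m = ceil(sqrt(352)) = 19.
Baby table (96^j mod 353 for j=0..18):
  0:1  1:96  2:38  3:118  4:32  5:248  6:157  7:246
  8:318  9:170  10:82  11:106  12:292  13:145  14:153  15:215
  16:166  17:51  18:307
Giant step factor: 96^(-19) ≡ 151 (mod 353).
Scan 146·151^i mod 353 for i = 0, 1, …:
  i=0: 146   i=1: 160   i=2: 156   i=3: 258
  i=4: 128   i=5: 266   i=6: 277   i=7: 173
  i=8: 1
Match at i=8, j=0: e = 8·19 + 0 = 152.

152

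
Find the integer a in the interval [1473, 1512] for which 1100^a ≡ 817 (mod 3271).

1478

Compute 1100^1473 mod 3271 = 2492, then multiply by 1100 repeatedly:
  1100^1473=2492  1100^1474=102  1100^1475=986  1100^1476=1899  1100^1477=2002
  1100^1478=817
Found 817 at exponent 1478.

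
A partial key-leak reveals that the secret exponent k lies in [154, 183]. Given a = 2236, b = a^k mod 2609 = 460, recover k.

163

Compute 2236^154 mod 2609 = 1855, then multiply by 2236 repeatedly:
  2236^154=1855  2236^155=2079  2236^156=2015  2236^157=2406  2236^158=58
  2236^159=1847  2236^160=2454  2236^161=417  2236^162=999  2236^163=460
Found 460 at exponent 163.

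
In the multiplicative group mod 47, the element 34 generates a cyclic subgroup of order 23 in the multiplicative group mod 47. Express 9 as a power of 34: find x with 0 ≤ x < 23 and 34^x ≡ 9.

12

Successive powers of 34 modulo 47:
  34^0=1  34^1=34  34^2=28  34^3=12  34^4=32  34^5=7
  34^6=3  34^7=8  34^8=37  34^9=36  34^10=2  34^11=21
  34^12=9
So 34^12 ≡ 9 (mod 47), giving x = 12.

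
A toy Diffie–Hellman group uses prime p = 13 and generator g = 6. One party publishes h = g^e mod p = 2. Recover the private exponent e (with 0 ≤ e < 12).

5

Successive powers of 6 modulo 13:
  6^0=1  6^1=6  6^2=10  6^3=8  6^4=9  6^5=2
So 6^5 ≡ 2 (mod 13), giving e = 5.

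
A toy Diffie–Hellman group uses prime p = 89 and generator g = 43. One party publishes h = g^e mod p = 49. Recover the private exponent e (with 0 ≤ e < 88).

42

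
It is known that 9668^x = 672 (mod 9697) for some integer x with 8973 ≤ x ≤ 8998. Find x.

8986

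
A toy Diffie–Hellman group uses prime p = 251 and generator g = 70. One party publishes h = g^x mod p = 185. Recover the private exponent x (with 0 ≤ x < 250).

149

Baby-step giant-step with m = ceil(sqrt(250)) = 16.
Baby table (70^j mod 251 for j=0..15):
  0:1  1:70  2:131  3:134  4:93  5:235  6:135  7:163
  8:115  9:18  10:5  11:99  12:153  13:168  14:214  15:171
Giant step factor: 70^(-16) ≡ 74 (mod 251).
Scan 185·74^i mod 251 for i = 0, 1, …:
  i=0: 185   i=1: 136   i=2: 24   i=3: 19
  i=4: 151   i=5: 130   i=6: 82   i=7: 44
  i=8: 244   i=9: 235
Match at i=9, j=5: x = 9·16 + 5 = 149.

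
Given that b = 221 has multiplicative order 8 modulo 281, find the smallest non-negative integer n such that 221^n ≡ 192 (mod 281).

7

Successive powers of 221 modulo 281:
  221^0=1  221^1=221  221^2=228  221^3=89  221^4=280  221^5=60
  221^6=53  221^7=192
So 221^7 ≡ 192 (mod 281), giving n = 7.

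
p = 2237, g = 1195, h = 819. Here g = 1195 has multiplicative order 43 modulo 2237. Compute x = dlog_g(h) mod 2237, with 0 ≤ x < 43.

2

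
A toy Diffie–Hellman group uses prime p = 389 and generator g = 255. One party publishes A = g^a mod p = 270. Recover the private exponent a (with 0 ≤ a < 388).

Baby-step giant-step with m = ceil(sqrt(388)) = 20.
Baby table (255^j mod 389 for j=0..19):
  0:1  1:255  2:62  3:250  4:343  5:329  6:260  7:170
  8:171  9:37  10:99  11:349  12:303  13:243  14:114  15:284
  16:66  17:103  18:202  19:162
Giant step factor: 255^(-20) ≡ 302 (mod 389).
Scan 270·302^i mod 389 for i = 0, 1, …:
  i=0: 270   i=1: 239   i=2: 213   i=3: 141
  i=4: 181   i=5: 202
Match at i=5, j=18: a = 5·20 + 18 = 118.

118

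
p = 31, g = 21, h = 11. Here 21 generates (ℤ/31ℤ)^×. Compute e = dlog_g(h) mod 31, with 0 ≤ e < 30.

Successive powers of 21 modulo 31:
  21^0=1  21^1=21  21^2=7  21^3=23  21^4=18  21^5=6
  21^6=2  21^7=11
So 21^7 ≡ 11 (mod 31), giving e = 7.

7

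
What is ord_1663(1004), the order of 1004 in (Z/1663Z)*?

831

The order of 1004 must divide p − 1 = 1662 = 2 · 3 · 277.
Divisors: 1, 2, 3, 6, 277, 554, 831, 1662.
Check each in increasing order: 1004^1 ≡ 1004;  1004^2 ≡ 238;  1004^3 ≡ 1143;  1004^6 ≡ 994;  1004^277 ≡ 318;  1004^554 ≡ 1344;  1004^831 ≡ 1.
Smallest exponent giving 1 is 831.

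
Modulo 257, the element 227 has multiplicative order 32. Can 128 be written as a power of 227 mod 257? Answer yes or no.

128 ∈ ⟨227⟩ iff 128^32 ≡ 1 (mod 257), since |⟨227⟩| = 32.
128^32 mod 257 = 1.
Since 1 = 1, 128 lies in the subgroup.

yes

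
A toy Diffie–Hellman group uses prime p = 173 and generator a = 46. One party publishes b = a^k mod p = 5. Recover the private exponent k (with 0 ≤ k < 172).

51

Baby-step giant-step with m = ceil(sqrt(172)) = 14.
Baby table (46^j mod 173 for j=0..13):
  0:1  1:46  2:40  3:110  4:43  5:75  6:163  7:59
  8:119  9:111  10:89  11:115  12:100  13:102
Giant step factor: 46^(-14) ≡ 33 (mod 173).
Scan 5·33^i mod 173 for i = 0, 1, …:
  i=0: 5   i=1: 165   i=2: 82   i=3: 111
Match at i=3, j=9: k = 3·14 + 9 = 51.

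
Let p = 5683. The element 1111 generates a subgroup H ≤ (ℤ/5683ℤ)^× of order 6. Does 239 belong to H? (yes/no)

⟨1111⟩ has order 6; its elements mod 5683 are {1, 1110, 1111, 4572, 4573, 5682}.
239 is not in this set.

no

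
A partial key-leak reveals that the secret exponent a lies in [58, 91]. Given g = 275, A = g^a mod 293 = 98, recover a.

63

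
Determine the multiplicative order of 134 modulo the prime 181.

The order of 134 must divide p − 1 = 180 = 2^2 · 3^2 · 5.
Divisors: 1, 2, 3, 4, 5, 6, 9, 10, 12, 15, 18, 20, 30, 36, 45, 60, 90, 180.
Check each in increasing order: 134^1 ≡ 134;  134^2 ≡ 37;  134^3 ≡ 71;  134^4 ≡ 102;  134^5 ≡ 93;  134^6 ≡ 154;  134^9 ≡ 74;  134^10 ≡ 142;  134^12 ≡ 5;  134^15 ≡ 174;  134^18 ≡ 46;  134^20 ≡ 73;  134^30 ≡ 49;  134^36 ≡ 125;  134^45 ≡ 19;  134^60 ≡ 48;  134^90 ≡ 180;  134^180 ≡ 1.
Smallest exponent giving 1 is 180.

180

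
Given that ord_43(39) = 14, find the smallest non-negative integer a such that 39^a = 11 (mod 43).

6

Successive powers of 39 modulo 43:
  39^0=1  39^1=39  39^2=16  39^3=22  39^4=41  39^5=8
  39^6=11
So 39^6 ≡ 11 (mod 43), giving a = 6.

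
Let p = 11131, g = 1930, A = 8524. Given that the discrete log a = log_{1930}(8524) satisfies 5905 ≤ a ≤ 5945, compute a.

5922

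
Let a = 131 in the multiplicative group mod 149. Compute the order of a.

The order of 131 must divide p − 1 = 148 = 2^2 · 37.
Divisors: 1, 2, 4, 37, 74, 148.
Check each in increasing order: 131^1 ≡ 131;  131^2 ≡ 26;  131^4 ≡ 80;  131^37 ≡ 105;  131^74 ≡ 148;  131^148 ≡ 1.
Smallest exponent giving 1 is 148.

148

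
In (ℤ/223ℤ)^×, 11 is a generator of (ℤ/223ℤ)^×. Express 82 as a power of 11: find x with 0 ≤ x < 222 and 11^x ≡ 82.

126

Baby-step giant-step with m = ceil(sqrt(222)) = 15.
Baby table (11^j mod 223 for j=0..14):
  0:1  1:11  2:121  3:216  4:146  5:45  6:49  7:93
  8:131  9:103  10:18  11:198  12:171  13:97  14:175
Giant step factor: 11^(-15) ≡ 155 (mod 223).
Scan 82·155^i mod 223 for i = 0, 1, …:
  i=0: 82   i=1: 222   i=2: 68   i=3: 59
  i=4: 2   i=5: 87   i=6: 105   i=7: 219
  i=8: 49
Match at i=8, j=6: x = 8·15 + 6 = 126.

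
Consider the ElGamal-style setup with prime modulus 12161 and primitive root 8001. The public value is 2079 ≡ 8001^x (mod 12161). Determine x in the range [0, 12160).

Baby-step giant-step with m = ceil(sqrt(12160)) = 111.
Baby table (8001^j mod 12161 for j=0..110):
  0:1  1:8001  2:497  3:12011  4:3789  5:10577  6:10339  7:3217
  8:6541  9:5758  10:3890  11:3891  12:11892  13:228  14:78  15:3867
  16:2283  17:461  18:3678  19:10219  20:3816  21:7706  22:11597  23:11328
  24:11556  25:11634  26:3340  27:5623  28:6084  29:9762  30:7820  31:11636
  32:7181  33:6617  34:5784  35:5179  36:4652  37:7992  38:1454  39:7538
  40:5139  41:798  42:273  43:7454  44:1910  45:7694  46:712  47:5364
  48:1195  49:2649  50:10187  51:3165  52:3963  53:4236  54:11690  55:1439
  56:9133  57:9845  58:3048  59:4243  60:6892  61:4918  62:8083  63:12046
  64:4121  65:3650  66:5089  67:2061  68:11906  69:2793  70:7036  71:1767
  72:6685  73:2607  74:2492  75:6613  76:10263  77:3191  78:5252  79:4997
  80:7790  81:2665  82:4432  83:11117  84:1563  85:4055  86:10668  87:8770
  88:11961  89:5052  90:10049  91:5678  92:8343  93:614  94:11731  95:1133
  96:5188  97:3695  98:304  99:104  100:5156  101:3044  102:8722  103:4904
  104:5518  105:5088  106:6221  107:11409  108:2943  109:3247  110:3351
Giant step factor: 8001^(-111) ≡ 6187 (mod 12161).
Scan 2079·6187^i mod 12161 for i = 0, 1, …:
  i=0: 2079   i=1: 8596   i=2: 3399   i=3: 3244
  i=4: 4978   i=5: 7234   i=6: 4278   i=7: 5650
  i=8: 5836   i=9: 1323     …   i=35: 9526
  i=36: 5156
Match at i=36, j=100: x = 36·111 + 100 = 4096.

4096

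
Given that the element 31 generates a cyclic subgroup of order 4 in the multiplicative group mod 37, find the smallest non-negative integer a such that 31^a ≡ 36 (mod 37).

2

Successive powers of 31 modulo 37:
  31^0=1  31^1=31  31^2=36
So 31^2 ≡ 36 (mod 37), giving a = 2.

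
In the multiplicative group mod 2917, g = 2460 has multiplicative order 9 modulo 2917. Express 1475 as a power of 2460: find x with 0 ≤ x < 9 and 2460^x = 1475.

Successive powers of 2460 modulo 2917:
  2460^0=1  2460^1=2460  2460^2=1742  2460^3=247  2460^4=884  2460^5=1475
So 2460^5 ≡ 1475 (mod 2917), giving x = 5.

5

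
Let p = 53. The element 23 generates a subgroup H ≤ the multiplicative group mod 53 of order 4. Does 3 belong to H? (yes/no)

⟨23⟩ has order 4; its elements mod 53 are {1, 23, 30, 52}.
3 is not in this set.

no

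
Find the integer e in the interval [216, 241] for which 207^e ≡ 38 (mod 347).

236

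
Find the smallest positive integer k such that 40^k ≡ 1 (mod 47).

46

The order of 40 must divide p − 1 = 46 = 2 · 23.
Divisors: 1, 2, 23, 46.
Check each in increasing order: 40^1 ≡ 40;  40^2 ≡ 2;  40^23 ≡ 46;  40^46 ≡ 1.
Smallest exponent giving 1 is 46.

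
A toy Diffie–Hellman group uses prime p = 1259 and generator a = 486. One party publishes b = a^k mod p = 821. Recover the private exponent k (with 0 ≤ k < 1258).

Baby-step giant-step with m = ceil(sqrt(1258)) = 36.
Baby table (486^j mod 1259 for j=0..35):
  0:1  1:486  2:763  3:672  4:511  5:323  6:862  7:944
  8:508  9:124  10:1091  11:187  12:234  13:414  14:1023  15:1132
  16:1228  17:42  18:268  19:571  20:526  21:59  22:976  23:952
  24:619  25:1192  26:172  27:498  28:300  29:1015  30:1021  31:160
  32:961  33:1216  34:505  35:1184
Giant step factor: 486^(-36) ≡ 516 (mod 1259).
Scan 821·516^i mod 1259 for i = 0, 1, …:
  i=0: 821   i=1: 612   i=2: 1042   i=3: 79
  i=4: 476   i=5: 111   i=6: 621   i=7: 650
  i=8: 506   i=9: 483     …   i=29: 589
  i=30: 505
Match at i=30, j=34: k = 30·36 + 34 = 1114.

1114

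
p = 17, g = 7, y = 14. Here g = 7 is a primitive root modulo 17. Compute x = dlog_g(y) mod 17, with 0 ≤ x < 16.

Successive powers of 7 modulo 17:
  7^0=1  7^1=7  7^2=15  7^3=3  7^4=4  7^5=11
  7^6=9  7^7=12  7^8=16  7^9=10  7^10=2  7^11=14
So 7^11 ≡ 14 (mod 17), giving x = 11.

11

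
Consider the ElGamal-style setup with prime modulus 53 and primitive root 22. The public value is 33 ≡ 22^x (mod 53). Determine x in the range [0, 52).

Baby-step giant-step with m = ceil(sqrt(52)) = 8.
Baby table (22^j mod 53 for j=0..7):
  0:1  1:22  2:7  3:48  4:49  5:18  6:25  7:20
Giant step factor: 22^(-8) ≡ 10 (mod 53).
Scan 33·10^i mod 53 for i = 0, 1, …:
  i=0: 33   i=1: 12   i=2: 14   i=3: 34
  i=4: 22
Match at i=4, j=1: x = 4·8 + 1 = 33.

33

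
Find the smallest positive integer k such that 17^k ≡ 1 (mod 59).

29

The order of 17 must divide p − 1 = 58 = 2 · 29.
Divisors: 1, 2, 29, 58.
Check each in increasing order: 17^1 ≡ 17;  17^2 ≡ 53;  17^29 ≡ 1.
Smallest exponent giving 1 is 29.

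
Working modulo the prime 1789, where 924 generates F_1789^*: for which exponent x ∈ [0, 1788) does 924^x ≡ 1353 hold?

56

Baby-step giant-step with m = ceil(sqrt(1788)) = 43.
Baby table (924^j mod 1789 for j=0..42):
  0:1  1:924  2:423  3:850  4:29  5:1750  6:1533  7:1393
  8:841  9:658  10:1521  11:1039  12:1132  13:1192  14:1173  15:1507
  16:626  17:577  18:26  19:767  20:264  21:632  22:754  23:775
  24:500  25:438  26:398  27:1007  28:188  29:179  30:808  31:579
  32:85  33:1613  34:175  35:690  36:676  37:263  38:1497  39:331
  40:1714  41:471  42:477
Giant step factor: 924^(-43) ≡ 424 (mod 1789).
Scan 1353·424^i mod 1789 for i = 0, 1, …:
  i=0: 1353   i=1: 1192
Match at i=1, j=13: x = 1·43 + 13 = 56.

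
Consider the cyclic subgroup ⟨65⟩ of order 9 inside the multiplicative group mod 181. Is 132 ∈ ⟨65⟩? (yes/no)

yes

132 ∈ ⟨65⟩ iff 132^9 ≡ 1 (mod 181), since |⟨65⟩| = 9.
132^9 mod 181 = 1.
Since 1 = 1, 132 lies in the subgroup.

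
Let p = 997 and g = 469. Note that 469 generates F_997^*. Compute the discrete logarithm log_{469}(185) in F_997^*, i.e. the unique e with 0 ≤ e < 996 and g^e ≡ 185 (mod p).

252

Baby-step giant-step with m = ceil(sqrt(996)) = 32.
Baby table (469^j mod 997 for j=0..31):
  0:1  1:469  2:621  3:125  4:799  5:856  6:670  7:175
  8:321  9:2  10:938  11:245  12:250  13:601  14:715  15:343
  16:350  17:642  18:4  19:879  20:490  21:500  22:205  23:433
  24:686  25:700  26:287  27:8  28:761  29:980  30:3  31:410
Giant step factor: 469^(-32) ≡ 860 (mod 997).
Scan 185·860^i mod 997 for i = 0, 1, …:
  i=0: 185   i=1: 577   i=2: 711   i=3: 299
  i=4: 911   i=5: 815   i=6: 9   i=7: 761
Match at i=7, j=28: e = 7·32 + 28 = 252.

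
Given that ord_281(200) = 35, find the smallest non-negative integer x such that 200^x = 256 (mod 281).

Successive powers of 200 modulo 281:
  200^0=1  200^1=200  200^2=98  200^3=211  200^4=50  200^5=165
  200^6=123  200^7=153  200^8=252  200^9=101  200^10=249  200^11=63
  200^12=236  200^13=273  200^14=86  200^15=59  200^16=279  200^17=162
  200^18=85  200^19=140  200^20=181  200^21=232  200^22=35  200^23=256
So 200^23 ≡ 256 (mod 281), giving x = 23.

23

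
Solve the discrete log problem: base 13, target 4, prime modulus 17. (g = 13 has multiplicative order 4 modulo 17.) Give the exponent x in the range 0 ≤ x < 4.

3

Successive powers of 13 modulo 17:
  13^0=1  13^1=13  13^2=16  13^3=4
So 13^3 ≡ 4 (mod 17), giving x = 3.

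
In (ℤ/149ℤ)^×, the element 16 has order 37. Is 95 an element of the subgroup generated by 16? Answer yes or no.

yes

95 ∈ ⟨16⟩ iff 95^37 ≡ 1 (mod 149), since |⟨16⟩| = 37.
95^37 mod 149 = 1.
Since 1 = 1, 95 lies in the subgroup.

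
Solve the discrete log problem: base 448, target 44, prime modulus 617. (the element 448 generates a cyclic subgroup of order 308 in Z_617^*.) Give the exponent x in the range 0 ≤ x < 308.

Baby-step giant-step with m = ceil(sqrt(308)) = 18.
Baby table (448^j mod 617 for j=0..17):
  0:1  1:448  2:179  3:599  4:574  5:480  6:324  7:157
  8:615  9:338  10:259  11:36  12:86  13:274  14:586  15:303
  16:4  17:558
Giant step factor: 448^(-18) ≡ 268 (mod 617).
Scan 44·268^i mod 617 for i = 0, 1, …:
  i=0: 44   i=1: 69   i=2: 599
Match at i=2, j=3: x = 2·18 + 3 = 39.

39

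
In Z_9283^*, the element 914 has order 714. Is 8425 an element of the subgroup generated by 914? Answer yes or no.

8425 ∈ ⟨914⟩ iff 8425^714 ≡ 1 (mod 9283), since |⟨914⟩| = 714.
8425^714 mod 9283 = 426.
Since 426 ≠ 1, 8425 does not lie in the subgroup.

no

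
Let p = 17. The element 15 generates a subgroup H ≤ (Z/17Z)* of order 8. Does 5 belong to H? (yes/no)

no

5 ∈ ⟨15⟩ iff 5^8 ≡ 1 (mod 17), since |⟨15⟩| = 8.
5^8 mod 17 = 16.
Since 16 ≠ 1, 5 does not lie in the subgroup.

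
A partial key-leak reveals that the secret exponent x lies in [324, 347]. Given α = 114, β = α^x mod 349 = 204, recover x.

338

Compute 114^324 mod 349 = 210, then multiply by 114 repeatedly:
  114^324=210  114^325=208  114^326=329  114^327=163  114^328=85
  114^329=267  114^330=75  114^331=174  114^332=292  114^333=133
  114^334=155  114^335=220  114^336=301  114^337=112  114^338=204
Found 204 at exponent 338.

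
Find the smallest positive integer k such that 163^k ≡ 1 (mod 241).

240

The order of 163 must divide p − 1 = 240 = 2^4 · 3 · 5.
Divisors: 1, 2, 3, 4, 5, 6, 8, 10, 12, 15, 16, 20, 24, 30, 40, 48, 60, 80, 120, 240.
Check each in increasing order: 163^1 ≡ 163;  163^2 ≡ 59;  163^3 ≡ 218;  163^4 ≡ 107;  163^5 ≡ 89;  163^6 ≡ 47;  163^8 ≡ 122;  163^10 ≡ 209;  163^12 ≡ 40;  163^15 ≡ 44;  163^16 ≡ 183;  163^20 ≡ 60;  163^24 ≡ 154;  163^30 ≡ 8;  163^40 ≡ 226;  163^48 ≡ 98;  163^60 ≡ 64;  163^80 ≡ 225;  163^120 ≡ 240;  163^240 ≡ 1.
Smallest exponent giving 1 is 240.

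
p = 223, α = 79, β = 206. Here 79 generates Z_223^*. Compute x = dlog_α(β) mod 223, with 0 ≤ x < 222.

177

Baby-step giant-step with m = ceil(sqrt(222)) = 15.
Baby table (79^j mod 223 for j=0..14):
  0:1  1:79  2:220  3:209  4:9  5:42  6:196  7:97
  8:81  9:155  10:203  11:204  12:60  13:57  14:43
Giant step factor: 79^(-15) ≡ 193 (mod 223).
Scan 206·193^i mod 223 for i = 0, 1, …:
  i=0: 206   i=1: 64   i=2: 87   i=3: 66
  i=4: 27   i=5: 82   i=6: 216   i=7: 210
  i=8: 167   i=9: 119   i=10: 221   i=11: 60
Match at i=11, j=12: x = 11·15 + 12 = 177.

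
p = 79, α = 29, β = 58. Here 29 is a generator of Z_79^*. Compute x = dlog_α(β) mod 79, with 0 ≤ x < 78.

Baby-step giant-step with m = ceil(sqrt(78)) = 9.
Baby table (29^j mod 79 for j=0..8):
  0:1  1:29  2:51  3:57  4:73  5:63  6:10  7:53
  8:36
Giant step factor: 29^(-9) ≡ 14 (mod 79).
Scan 58·14^i mod 79 for i = 0, 1, …:
  i=0: 58   i=1: 22   i=2: 71   i=3: 46
  i=4: 12   i=5: 10
Match at i=5, j=6: x = 5·9 + 6 = 51.

51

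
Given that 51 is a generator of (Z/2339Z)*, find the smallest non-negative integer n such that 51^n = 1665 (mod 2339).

Baby-step giant-step with m = ceil(sqrt(2338)) = 49.
Baby table (51^j mod 2339 for j=0..48):
  0:1  1:51  2:262  3:1667  4:813  5:1700  6:157  7:990
  8:1371  9:2090  10:1335  11:254  12:1259  13:1056  14:59  15:670
  16:1424  17:115  18:1187  19:2062  20:2246  21:2274  22:1363  23:1682
  24:1578  25:952  26:1772  27:1490  28:1142  29:2106  30:2151  31:2107
  32:2202  33:30  34:1530  35:843  36:891  37:1000  38:1881  39:32
  40:1632  41:1367  42:1886  43:287  44:603  45:346  46:1273  47:1770
  48:1388
Giant step factor: 51^(-49) ≡ 299 (mod 2339).
Scan 1665·299^i mod 2339 for i = 0, 1, …:
  i=0: 1665   i=1: 1967   i=2: 1044   i=3: 1069
  i=4: 1527   i=5: 468   i=6: 1931   i=7: 1975
  i=8: 1097   i=9: 543     …   i=38: 753
  i=39: 603
Match at i=39, j=44: n = 39·49 + 44 = 1955.

1955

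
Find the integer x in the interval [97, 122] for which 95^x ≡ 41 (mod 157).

105

Compute 95^97 mod 157 = 43, then multiply by 95 repeatedly:
  95^97=43  95^98=3  95^99=128  95^100=71  95^101=151
  95^102=58  95^103=15  95^104=12  95^105=41
Found 41 at exponent 105.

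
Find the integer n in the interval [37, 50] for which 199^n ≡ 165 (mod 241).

45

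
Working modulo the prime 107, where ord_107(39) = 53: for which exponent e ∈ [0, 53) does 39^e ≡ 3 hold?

45

Baby-step giant-step with m = ceil(sqrt(53)) = 8.
Baby table (39^j mod 107 for j=0..7):
  0:1  1:39  2:23  3:41  4:101  5:87  6:76  7:75
Giant step factor: 39^(-8) ≡ 3 (mod 107).
Scan 3·3^i mod 107 for i = 0, 1, …:
  i=0: 3   i=1: 9   i=2: 27   i=3: 81
  i=4: 29   i=5: 87
Match at i=5, j=5: e = 5·8 + 5 = 45.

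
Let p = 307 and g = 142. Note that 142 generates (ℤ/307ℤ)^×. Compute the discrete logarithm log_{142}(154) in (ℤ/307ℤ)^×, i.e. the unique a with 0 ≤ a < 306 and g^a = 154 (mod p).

111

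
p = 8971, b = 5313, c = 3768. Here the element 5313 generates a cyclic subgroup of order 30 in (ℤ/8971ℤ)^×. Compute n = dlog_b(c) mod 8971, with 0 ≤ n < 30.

17

Successive powers of 5313 modulo 8971:
  5313^0=1  5313^1=5313  5313^2=5203  5313^3=3888  5313^4=5702  5313^5=8630
  5313^6=409  5313^7=2035  5313^8=1900  5313^9=2325  5313^10=8629  5313^11=4067
  5313^12=5803  5313^13=6983  5313^14=5594  5313^15=8970  5313^16=3658  5313^17=3768
So 5313^17 ≡ 3768 (mod 8971), giving n = 17.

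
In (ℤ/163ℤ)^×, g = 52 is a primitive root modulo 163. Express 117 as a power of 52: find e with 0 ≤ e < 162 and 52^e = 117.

17

Successive powers of 52 modulo 163:
  52^0=1  52^1=52  52^2=96  52^3=102  52^4=88  52^5=12
  52^6=135  52^7=11  52^8=83  52^9=78  52^10=144  52^11=153
  52^12=132  52^13=18  52^14=121  52^15=98  52^16=43  52^17=117
So 52^17 ≡ 117 (mod 163), giving e = 17.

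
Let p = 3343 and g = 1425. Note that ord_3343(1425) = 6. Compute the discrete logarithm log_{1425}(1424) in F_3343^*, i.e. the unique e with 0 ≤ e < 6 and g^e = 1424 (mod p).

2

Successive powers of 1425 modulo 3343:
  1425^0=1  1425^1=1425  1425^2=1424
So 1425^2 ≡ 1424 (mod 3343), giving e = 2.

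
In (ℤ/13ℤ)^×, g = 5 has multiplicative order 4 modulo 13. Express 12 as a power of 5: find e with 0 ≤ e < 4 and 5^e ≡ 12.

Successive powers of 5 modulo 13:
  5^0=1  5^1=5  5^2=12
So 5^2 ≡ 12 (mod 13), giving e = 2.

2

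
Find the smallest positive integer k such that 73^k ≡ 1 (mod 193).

The order of 73 must divide p − 1 = 192 = 2^6 · 3.
Divisors: 1, 2, 3, 4, 6, 8, 12, 16, 24, 32, 48, 64, 96, 192.
Check each in increasing order: 73^1 ≡ 73;  73^2 ≡ 118;  73^3 ≡ 122;  73^4 ≡ 28;  73^6 ≡ 23;  73^8 ≡ 12;  73^12 ≡ 143;  73^16 ≡ 144;  73^24 ≡ 184;  73^32 ≡ 85;  73^48 ≡ 81;  73^64 ≡ 84;  73^96 ≡ 192;  73^192 ≡ 1.
Smallest exponent giving 1 is 192.

192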